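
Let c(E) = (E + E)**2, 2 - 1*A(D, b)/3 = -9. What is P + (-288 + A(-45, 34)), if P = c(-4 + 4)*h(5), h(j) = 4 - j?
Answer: -255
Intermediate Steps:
A(D, b) = 33 (A(D, b) = 6 - 3*(-9) = 6 + 27 = 33)
c(E) = 4*E**2 (c(E) = (2*E)**2 = 4*E**2)
P = 0 (P = (4*(-4 + 4)**2)*(4 - 1*5) = (4*0**2)*(4 - 5) = (4*0)*(-1) = 0*(-1) = 0)
P + (-288 + A(-45, 34)) = 0 + (-288 + 33) = 0 - 255 = -255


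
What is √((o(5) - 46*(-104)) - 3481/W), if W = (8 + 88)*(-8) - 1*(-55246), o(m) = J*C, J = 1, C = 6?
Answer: √14215823760442/54478 ≈ 69.209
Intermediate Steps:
o(m) = 6 (o(m) = 1*6 = 6)
W = 54478 (W = 96*(-8) + 55246 = -768 + 55246 = 54478)
√((o(5) - 46*(-104)) - 3481/W) = √((6 - 46*(-104)) - 3481/54478) = √((6 + 4784) - 3481*1/54478) = √(4790 - 3481/54478) = √(260946139/54478) = √14215823760442/54478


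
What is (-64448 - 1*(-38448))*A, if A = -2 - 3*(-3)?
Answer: -182000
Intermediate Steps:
A = 7 (A = -2 + 9 = 7)
(-64448 - 1*(-38448))*A = (-64448 - 1*(-38448))*7 = (-64448 + 38448)*7 = -26000*7 = -182000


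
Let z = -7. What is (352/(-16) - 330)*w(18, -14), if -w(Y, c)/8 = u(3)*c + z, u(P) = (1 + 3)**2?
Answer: -650496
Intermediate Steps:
u(P) = 16 (u(P) = 4**2 = 16)
w(Y, c) = 56 - 128*c (w(Y, c) = -8*(16*c - 7) = -8*(-7 + 16*c) = 56 - 128*c)
(352/(-16) - 330)*w(18, -14) = (352/(-16) - 330)*(56 - 128*(-14)) = (352*(-1/16) - 330)*(56 + 1792) = (-22 - 330)*1848 = -352*1848 = -650496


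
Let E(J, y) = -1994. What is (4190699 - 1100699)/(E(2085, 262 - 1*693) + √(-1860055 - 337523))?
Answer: -29910000/29969 - 15000*I*√2197578/29969 ≈ -998.03 - 741.98*I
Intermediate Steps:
(4190699 - 1100699)/(E(2085, 262 - 1*693) + √(-1860055 - 337523)) = (4190699 - 1100699)/(-1994 + √(-1860055 - 337523)) = 3090000/(-1994 + √(-2197578)) = 3090000/(-1994 + I*√2197578)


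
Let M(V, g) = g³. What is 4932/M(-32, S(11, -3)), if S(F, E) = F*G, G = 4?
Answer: 1233/21296 ≈ 0.057898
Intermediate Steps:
S(F, E) = 4*F (S(F, E) = F*4 = 4*F)
4932/M(-32, S(11, -3)) = 4932/((4*11)³) = 4932/(44³) = 4932/85184 = 4932*(1/85184) = 1233/21296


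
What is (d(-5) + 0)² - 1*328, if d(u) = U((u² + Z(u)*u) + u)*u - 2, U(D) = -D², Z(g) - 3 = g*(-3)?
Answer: 600151676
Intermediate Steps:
Z(g) = 3 - 3*g (Z(g) = 3 + g*(-3) = 3 - 3*g)
d(u) = -2 - u*(u + u² + u*(3 - 3*u))² (d(u) = (-((u² + (3 - 3*u)*u) + u)²)*u - 2 = (-((u² + u*(3 - 3*u)) + u)²)*u - 2 = (-(u + u² + u*(3 - 3*u))²)*u - 2 = -u*(u + u² + u*(3 - 3*u))² - 2 = -2 - u*(u + u² + u*(3 - 3*u))²)
(d(-5) + 0)² - 1*328 = ((-2 - 4*(-5)³*(-2 - 5)²) + 0)² - 1*328 = ((-2 - 4*(-125)*(-7)²) + 0)² - 328 = ((-2 - 4*(-125)*49) + 0)² - 328 = ((-2 + 24500) + 0)² - 328 = (24498 + 0)² - 328 = 24498² - 328 = 600152004 - 328 = 600151676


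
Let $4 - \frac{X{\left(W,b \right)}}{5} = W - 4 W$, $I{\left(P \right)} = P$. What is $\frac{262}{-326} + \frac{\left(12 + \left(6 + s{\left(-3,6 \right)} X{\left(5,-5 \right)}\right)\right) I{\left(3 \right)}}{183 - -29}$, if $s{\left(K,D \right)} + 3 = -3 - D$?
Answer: $- \frac{288215}{17278} \approx -16.681$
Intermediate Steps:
$s{\left(K,D \right)} = -6 - D$ ($s{\left(K,D \right)} = -3 - \left(3 + D\right) = -6 - D$)
$X{\left(W,b \right)} = 20 + 15 W$ ($X{\left(W,b \right)} = 20 - 5 \left(W - 4 W\right) = 20 - 5 \left(- 3 W\right) = 20 + 15 W$)
$\frac{262}{-326} + \frac{\left(12 + \left(6 + s{\left(-3,6 \right)} X{\left(5,-5 \right)}\right)\right) I{\left(3 \right)}}{183 - -29} = \frac{262}{-326} + \frac{\left(12 + \left(6 + \left(-6 - 6\right) \left(20 + 15 \cdot 5\right)\right)\right) 3}{183 - -29} = 262 \left(- \frac{1}{326}\right) + \frac{\left(12 + \left(6 + \left(-6 - 6\right) \left(20 + 75\right)\right)\right) 3}{183 + 29} = - \frac{131}{163} + \frac{\left(12 + \left(6 - 1140\right)\right) 3}{212} = - \frac{131}{163} + \left(12 + \left(6 - 1140\right)\right) 3 \cdot \frac{1}{212} = - \frac{131}{163} + \left(12 - 1134\right) 3 \cdot \frac{1}{212} = - \frac{131}{163} + \left(-1122\right) 3 \cdot \frac{1}{212} = - \frac{131}{163} - \frac{1683}{106} = - \frac{288215}{17278}$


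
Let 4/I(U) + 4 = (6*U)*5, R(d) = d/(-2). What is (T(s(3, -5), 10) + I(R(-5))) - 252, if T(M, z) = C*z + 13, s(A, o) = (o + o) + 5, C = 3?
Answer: -14835/71 ≈ -208.94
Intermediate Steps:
R(d) = -d/2 (R(d) = d*(-½) = -d/2)
s(A, o) = 5 + 2*o (s(A, o) = 2*o + 5 = 5 + 2*o)
T(M, z) = 13 + 3*z (T(M, z) = 3*z + 13 = 13 + 3*z)
I(U) = 4/(-4 + 30*U) (I(U) = 4/(-4 + (6*U)*5) = 4/(-4 + 30*U))
(T(s(3, -5), 10) + I(R(-5))) - 252 = ((13 + 3*10) + 2/(-2 + 15*(-½*(-5)))) - 252 = ((13 + 30) + 2/(-2 + 15*(5/2))) - 252 = (43 + 2/(-2 + 75/2)) - 252 = (43 + 2/(71/2)) - 252 = (43 + 2*(2/71)) - 252 = (43 + 4/71) - 252 = 3057/71 - 252 = -14835/71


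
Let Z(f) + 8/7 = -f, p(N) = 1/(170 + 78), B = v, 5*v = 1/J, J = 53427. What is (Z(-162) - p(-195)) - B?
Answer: 74595042799/463746360 ≈ 160.85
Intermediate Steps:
v = 1/267135 (v = (1/5)/53427 = (1/5)*(1/53427) = 1/267135 ≈ 3.7434e-6)
B = 1/267135 ≈ 3.7434e-6
p(N) = 1/248
Z(f) = -8/7 - f
(Z(-162) - p(-195)) - B = ((-8/7 - 1*(-162)) - 1*1/248) - 1*1/267135 = ((-8/7 + 162) - 1/248) - 1/267135 = (1126/7 - 1/248) - 1/267135 = 279241/1736 - 1/267135 = 74595042799/463746360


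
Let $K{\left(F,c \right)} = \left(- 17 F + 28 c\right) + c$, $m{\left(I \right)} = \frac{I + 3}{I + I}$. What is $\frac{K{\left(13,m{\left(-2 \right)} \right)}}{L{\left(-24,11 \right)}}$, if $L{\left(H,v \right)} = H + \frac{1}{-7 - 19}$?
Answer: $\frac{11869}{1250} \approx 9.4952$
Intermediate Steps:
$m{\left(I \right)} = \frac{3 + I}{2 I}$
$L{\left(H,v \right)} = - \frac{1}{26} + H$ ($L{\left(H,v \right)} = H + \frac{1}{-26} = H - \frac{1}{26} = - \frac{1}{26} + H$)
$K{\left(F,c \right)} = - 17 F + 29 c$
$\frac{K{\left(13,m{\left(-2 \right)} \right)}}{L{\left(-24,11 \right)}} = \frac{\left(-17\right) 13 + 29 \frac{3 - 2}{2 \left(-2\right)}}{- \frac{1}{26} - 24} = \frac{-221 + 29 \cdot \frac{1}{2} \left(- \frac{1}{2}\right) 1}{- \frac{625}{26}} = \left(-221 + 29 \left(- \frac{1}{4}\right)\right) \left(- \frac{26}{625}\right) = \left(-221 - \frac{29}{4}\right) \left(- \frac{26}{625}\right) = \left(- \frac{913}{4}\right) \left(- \frac{26}{625}\right) = \frac{11869}{1250}$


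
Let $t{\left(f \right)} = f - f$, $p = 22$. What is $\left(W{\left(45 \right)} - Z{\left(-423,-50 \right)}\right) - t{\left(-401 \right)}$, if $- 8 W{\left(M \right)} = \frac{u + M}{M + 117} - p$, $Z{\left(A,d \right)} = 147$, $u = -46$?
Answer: $- \frac{186947}{1296} \approx -144.25$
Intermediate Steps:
$W{\left(M \right)} = \frac{11}{4} - \frac{-46 + M}{8 \left(117 + M\right)}$ ($W{\left(M \right)} = - \frac{\frac{-46 + M}{M + 117} - 22}{8} = - \frac{\frac{-46 + M}{117 + M} - 22}{8} = - \frac{-22 + \frac{-46 + M}{117 + M}}{8} = \frac{11}{4} - \frac{-46 + M}{8 \left(117 + M\right)}$)
$t{\left(f \right)} = 0$
$\left(W{\left(45 \right)} - Z{\left(-423,-50 \right)}\right) - t{\left(-401 \right)} = \left(\frac{2620 + 21 \cdot 45}{8 \left(117 + 45\right)} - 147\right) - 0 = \left(\frac{2620 + 945}{8 \cdot 162} - 147\right) + 0 = \left(\frac{1}{8} \cdot \frac{1}{162} \cdot 3565 - 147\right) + 0 = \left(\frac{3565}{1296} - 147\right) + 0 = - \frac{186947}{1296} + 0 = - \frac{186947}{1296}$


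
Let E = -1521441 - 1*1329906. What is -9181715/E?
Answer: 9181715/2851347 ≈ 3.2201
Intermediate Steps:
E = -2851347 (E = -1521441 - 1329906 = -2851347)
-9181715/E = -9181715/(-2851347) = -9181715*(-1)/2851347 = -1*(-9181715/2851347) = 9181715/2851347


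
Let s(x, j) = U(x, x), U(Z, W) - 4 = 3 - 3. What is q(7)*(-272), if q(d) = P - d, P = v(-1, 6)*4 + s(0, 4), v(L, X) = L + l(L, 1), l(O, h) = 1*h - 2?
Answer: 2992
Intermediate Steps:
U(Z, W) = 4 (U(Z, W) = 4 + (3 - 3) = 4 + 0 = 4)
l(O, h) = -2 + h (l(O, h) = h - 2 = -2 + h)
s(x, j) = 4
v(L, X) = -1 + L (v(L, X) = L + (-2 + 1) = L - 1 = -1 + L)
P = -4 (P = (-1 - 1)*4 + 4 = -2*4 + 4 = -8 + 4 = -4)
q(d) = -4 - d
q(7)*(-272) = (-4 - 1*7)*(-272) = (-4 - 7)*(-272) = -11*(-272) = 2992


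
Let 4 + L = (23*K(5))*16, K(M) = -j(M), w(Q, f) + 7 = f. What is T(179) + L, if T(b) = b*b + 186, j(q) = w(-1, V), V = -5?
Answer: 36639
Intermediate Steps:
w(Q, f) = -7 + f
j(q) = -12 (j(q) = -7 - 5 = -12)
T(b) = 186 + b**2 (T(b) = b**2 + 186 = 186 + b**2)
K(M) = 12 (K(M) = -1*(-12) = 12)
L = 4412 (L = -4 + (23*12)*16 = -4 + 276*16 = -4 + 4416 = 4412)
T(179) + L = (186 + 179**2) + 4412 = (186 + 32041) + 4412 = 32227 + 4412 = 36639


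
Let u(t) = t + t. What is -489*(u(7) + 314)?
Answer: -160392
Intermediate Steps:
u(t) = 2*t
-489*(u(7) + 314) = -489*(2*7 + 314) = -489*(14 + 314) = -489*328 = -160392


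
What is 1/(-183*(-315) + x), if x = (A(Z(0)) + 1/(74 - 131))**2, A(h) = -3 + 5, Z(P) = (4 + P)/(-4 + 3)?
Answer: 3249/187301374 ≈ 1.7346e-5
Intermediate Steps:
Z(P) = -4 - P (Z(P) = (4 + P)/(-1) = (4 + P)*(-1) = -4 - P)
A(h) = 2
x = 12769/3249 (x = (2 + 1/(74 - 131))**2 = (2 + 1/(-57))**2 = (2 - 1/57)**2 = (113/57)**2 = 12769/3249 ≈ 3.9301)
1/(-183*(-315) + x) = 1/(-183*(-315) + 12769/3249) = 1/(57645 + 12769/3249) = 1/(187301374/3249) = 3249/187301374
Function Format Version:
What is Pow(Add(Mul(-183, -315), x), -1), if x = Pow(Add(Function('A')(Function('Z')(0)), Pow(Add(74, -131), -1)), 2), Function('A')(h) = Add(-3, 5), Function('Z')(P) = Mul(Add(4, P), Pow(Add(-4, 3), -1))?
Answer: Rational(3249, 187301374) ≈ 1.7346e-5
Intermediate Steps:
Function('Z')(P) = Add(-4, Mul(-1, P)) (Function('Z')(P) = Mul(Add(4, P), Pow(-1, -1)) = Mul(Add(4, P), -1) = Add(-4, Mul(-1, P)))
Function('A')(h) = 2
x = Rational(12769, 3249) (x = Pow(Add(2, Pow(Add(74, -131), -1)), 2) = Pow(Add(2, Pow(-57, -1)), 2) = Pow(Add(2, Rational(-1, 57)), 2) = Pow(Rational(113, 57), 2) = Rational(12769, 3249) ≈ 3.9301)
Pow(Add(Mul(-183, -315), x), -1) = Pow(Add(Mul(-183, -315), Rational(12769, 3249)), -1) = Pow(Add(57645, Rational(12769, 3249)), -1) = Pow(Rational(187301374, 3249), -1) = Rational(3249, 187301374)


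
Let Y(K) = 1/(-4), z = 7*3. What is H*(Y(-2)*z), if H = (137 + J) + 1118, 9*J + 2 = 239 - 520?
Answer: -19271/3 ≈ -6423.7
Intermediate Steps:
z = 21
J = -283/9 (J = -2/9 + (239 - 520)/9 = -2/9 + (⅑)*(-281) = -2/9 - 281/9 = -283/9 ≈ -31.444)
Y(K) = -¼
H = 11012/9 (H = (137 - 283/9) + 1118 = 950/9 + 1118 = 11012/9 ≈ 1223.6)
H*(Y(-2)*z) = 11012*(-¼*21)/9 = (11012/9)*(-21/4) = -19271/3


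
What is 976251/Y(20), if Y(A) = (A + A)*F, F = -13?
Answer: -976251/520 ≈ -1877.4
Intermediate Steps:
Y(A) = -26*A (Y(A) = (A + A)*(-13) = (2*A)*(-13) = -26*A)
976251/Y(20) = 976251/((-26*20)) = 976251/(-520) = 976251*(-1/520) = -976251/520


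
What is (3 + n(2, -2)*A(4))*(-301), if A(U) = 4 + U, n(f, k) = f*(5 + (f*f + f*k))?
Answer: -24983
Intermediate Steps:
n(f, k) = f*(5 + f² + f*k) (n(f, k) = f*(5 + (f² + f*k)) = f*(5 + f² + f*k))
(3 + n(2, -2)*A(4))*(-301) = (3 + (2*(5 + 2² + 2*(-2)))*(4 + 4))*(-301) = (3 + (2*(5 + 4 - 4))*8)*(-301) = (3 + (2*5)*8)*(-301) = (3 + 10*8)*(-301) = (3 + 80)*(-301) = 83*(-301) = -24983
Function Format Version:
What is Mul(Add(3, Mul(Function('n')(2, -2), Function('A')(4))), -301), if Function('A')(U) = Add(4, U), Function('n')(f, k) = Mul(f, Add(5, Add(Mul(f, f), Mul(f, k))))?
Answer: -24983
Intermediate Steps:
Function('n')(f, k) = Mul(f, Add(5, Pow(f, 2), Mul(f, k))) (Function('n')(f, k) = Mul(f, Add(5, Add(Pow(f, 2), Mul(f, k)))) = Mul(f, Add(5, Pow(f, 2), Mul(f, k))))
Mul(Add(3, Mul(Function('n')(2, -2), Function('A')(4))), -301) = Mul(Add(3, Mul(Mul(2, Add(5, Pow(2, 2), Mul(2, -2))), Add(4, 4))), -301) = Mul(Add(3, Mul(Mul(2, Add(5, 4, -4)), 8)), -301) = Mul(Add(3, Mul(Mul(2, 5), 8)), -301) = Mul(Add(3, Mul(10, 8)), -301) = Mul(Add(3, 80), -301) = Mul(83, -301) = -24983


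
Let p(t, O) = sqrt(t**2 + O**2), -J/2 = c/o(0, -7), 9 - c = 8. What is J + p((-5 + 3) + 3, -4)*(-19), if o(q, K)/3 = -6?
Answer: 1/9 - 19*sqrt(17) ≈ -78.228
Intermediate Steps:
c = 1 (c = 9 - 1*8 = 9 - 8 = 1)
o(q, K) = -18 (o(q, K) = 3*(-6) = -18)
J = 1/9 (J = -2/(-18) = -2*(-1)/18 = -2*(-1/18) = 1/9 ≈ 0.11111)
p(t, O) = sqrt(O**2 + t**2)
J + p((-5 + 3) + 3, -4)*(-19) = 1/9 + sqrt((-4)**2 + ((-5 + 3) + 3)**2)*(-19) = 1/9 + sqrt(16 + (-2 + 3)**2)*(-19) = 1/9 + sqrt(16 + 1**2)*(-19) = 1/9 + sqrt(16 + 1)*(-19) = 1/9 + sqrt(17)*(-19) = 1/9 - 19*sqrt(17)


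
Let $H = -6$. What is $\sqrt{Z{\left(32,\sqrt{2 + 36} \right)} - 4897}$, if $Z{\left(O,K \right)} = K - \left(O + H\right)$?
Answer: $\sqrt{-4923 + \sqrt{38}} \approx 70.12 i$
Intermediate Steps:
$Z{\left(O,K \right)} = 6 + K - O$ ($Z{\left(O,K \right)} = K - \left(O - 6\right) = K - \left(-6 + O\right) = 6 + K - O$)
$\sqrt{Z{\left(32,\sqrt{2 + 36} \right)} - 4897} = \sqrt{\left(6 + \sqrt{2 + 36} - 32\right) - 4897} = \sqrt{\left(6 + \sqrt{38} - 32\right) - 4897} = \sqrt{\left(-26 + \sqrt{38}\right) - 4897} = \sqrt{-4923 + \sqrt{38}}$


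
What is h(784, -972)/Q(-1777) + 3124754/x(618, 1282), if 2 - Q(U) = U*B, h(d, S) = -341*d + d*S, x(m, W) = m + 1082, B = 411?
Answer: 1140205496373/620796650 ≈ 1836.7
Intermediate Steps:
x(m, W) = 1082 + m
h(d, S) = -341*d + S*d
Q(U) = 2 - 411*U (Q(U) = 2 - U*411 = 2 - 411*U)
h(784, -972)/Q(-1777) + 3124754/x(618, 1282) = (784*(-341 - 972))/(2 - 411*(-1777)) + 3124754/(1082 + 618) = (784*(-1313))/(2 + 730347) + 3124754/1700 = -1029392/730349 + 3124754*(1/1700) = -1029392*1/730349 + 1562377/850 = -1029392/730349 + 1562377/850 = 1140205496373/620796650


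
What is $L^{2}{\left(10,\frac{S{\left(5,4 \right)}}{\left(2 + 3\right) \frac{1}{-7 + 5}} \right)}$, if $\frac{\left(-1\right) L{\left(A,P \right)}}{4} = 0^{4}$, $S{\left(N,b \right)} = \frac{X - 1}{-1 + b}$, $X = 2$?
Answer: $0$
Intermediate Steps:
$S{\left(N,b \right)} = \frac{1}{-1 + b}$ ($S{\left(N,b \right)} = \frac{2 - 1}{-1 + b} = 1 \frac{1}{-1 + b} = \frac{1}{-1 + b}$)
$L{\left(A,P \right)} = 0$ ($L{\left(A,P \right)} = - 4 \cdot 0^{4} = \left(-4\right) 0 = 0$)
$L^{2}{\left(10,\frac{S{\left(5,4 \right)}}{\left(2 + 3\right) \frac{1}{-7 + 5}} \right)} = 0^{2} = 0$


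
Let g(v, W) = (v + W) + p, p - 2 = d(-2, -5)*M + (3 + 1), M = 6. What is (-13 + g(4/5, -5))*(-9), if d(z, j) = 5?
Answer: -846/5 ≈ -169.20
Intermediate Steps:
p = 36 (p = 2 + (5*6 + (3 + 1)) = 2 + (30 + 4) = 2 + 34 = 36)
g(v, W) = 36 + W + v (g(v, W) = (v + W) + 36 = (W + v) + 36 = 36 + W + v)
(-13 + g(4/5, -5))*(-9) = (-13 + (36 - 5 + 4/5))*(-9) = (-13 + (36 - 5 + 4*(⅕)))*(-9) = (-13 + (36 - 5 + ⅘))*(-9) = (-13 + 159/5)*(-9) = (94/5)*(-9) = -846/5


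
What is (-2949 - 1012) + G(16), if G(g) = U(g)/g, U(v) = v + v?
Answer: -3959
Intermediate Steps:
U(v) = 2*v
G(g) = 2 (G(g) = (2*g)/g = 2)
(-2949 - 1012) + G(16) = (-2949 - 1012) + 2 = -3961 + 2 = -3959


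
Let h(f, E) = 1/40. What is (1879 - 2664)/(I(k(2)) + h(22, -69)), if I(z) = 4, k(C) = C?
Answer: -31400/161 ≈ -195.03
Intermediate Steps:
h(f, E) = 1/40
(1879 - 2664)/(I(k(2)) + h(22, -69)) = (1879 - 2664)/(4 + 1/40) = -785/161/40 = -785*40/161 = -31400/161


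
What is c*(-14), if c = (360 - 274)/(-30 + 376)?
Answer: -602/173 ≈ -3.4798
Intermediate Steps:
c = 43/173 (c = 86/346 = 86*(1/346) = 43/173 ≈ 0.24855)
c*(-14) = (43/173)*(-14) = -602/173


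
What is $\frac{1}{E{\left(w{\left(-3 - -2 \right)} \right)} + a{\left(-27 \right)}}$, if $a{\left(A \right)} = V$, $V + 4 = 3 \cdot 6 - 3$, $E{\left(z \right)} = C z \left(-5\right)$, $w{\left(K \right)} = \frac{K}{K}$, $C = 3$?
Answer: $- \frac{1}{4} \approx -0.25$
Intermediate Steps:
$w{\left(K \right)} = 1$
$E{\left(z \right)} = - 15 z$ ($E{\left(z \right)} = 3 z \left(-5\right) = - 15 z$)
$V = 11$ ($V = -4 + \left(3 \cdot 6 - 3\right) = -4 + \left(18 - 3\right) = -4 + 15 = 11$)
$a{\left(A \right)} = 11$
$\frac{1}{E{\left(w{\left(-3 - -2 \right)} \right)} + a{\left(-27 \right)}} = \frac{1}{\left(-15\right) 1 + 11} = \frac{1}{-15 + 11} = \frac{1}{-4} = - \frac{1}{4}$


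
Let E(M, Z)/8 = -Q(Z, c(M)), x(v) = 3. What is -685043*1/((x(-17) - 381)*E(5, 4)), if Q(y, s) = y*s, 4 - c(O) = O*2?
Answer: 685043/72576 ≈ 9.4390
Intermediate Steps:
c(O) = 4 - 2*O (c(O) = 4 - O*2 = 4 - 2*O)
Q(y, s) = s*y
E(M, Z) = -8*Z*(4 - 2*M) (E(M, Z) = 8*(-(4 - 2*M)*Z) = 8*(-Z*(4 - 2*M)) = -8*Z*(4 - 2*M))
-685043*1/((x(-17) - 381)*E(5, 4)) = -685043*1/(64*(-2 + 5)*(3 - 381)) = -685043/((16*4*3)*(-378)) = -685043/(192*(-378)) = -685043/(-72576) = -685043*(-1/72576) = 685043/72576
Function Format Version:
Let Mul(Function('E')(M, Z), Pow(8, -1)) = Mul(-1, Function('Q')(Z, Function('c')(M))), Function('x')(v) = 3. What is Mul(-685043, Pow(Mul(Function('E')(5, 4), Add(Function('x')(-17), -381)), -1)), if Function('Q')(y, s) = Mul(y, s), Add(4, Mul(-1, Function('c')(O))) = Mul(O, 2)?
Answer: Rational(685043, 72576) ≈ 9.4390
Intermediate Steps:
Function('c')(O) = Add(4, Mul(-2, O)) (Function('c')(O) = Add(4, Mul(-1, Mul(O, 2))) = Add(4, Mul(-1, Mul(2, O))) = Add(4, Mul(-2, O)))
Function('Q')(y, s) = Mul(s, y)
Function('E')(M, Z) = Mul(-8, Z, Add(4, Mul(-2, M))) (Function('E')(M, Z) = Mul(8, Mul(-1, Mul(Add(4, Mul(-2, M)), Z))) = Mul(8, Mul(-1, Mul(Z, Add(4, Mul(-2, M))))) = Mul(8, Mul(-1, Z, Add(4, Mul(-2, M)))) = Mul(-8, Z, Add(4, Mul(-2, M))))
Mul(-685043, Pow(Mul(Function('E')(5, 4), Add(Function('x')(-17), -381)), -1)) = Mul(-685043, Pow(Mul(Mul(16, 4, Add(-2, 5)), Add(3, -381)), -1)) = Mul(-685043, Pow(Mul(Mul(16, 4, 3), -378), -1)) = Mul(-685043, Pow(Mul(192, -378), -1)) = Mul(-685043, Pow(-72576, -1)) = Mul(-685043, Rational(-1, 72576)) = Rational(685043, 72576)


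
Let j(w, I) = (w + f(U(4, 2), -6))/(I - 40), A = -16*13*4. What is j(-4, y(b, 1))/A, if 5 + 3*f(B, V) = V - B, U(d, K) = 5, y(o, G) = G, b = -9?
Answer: -7/24336 ≈ -0.00028764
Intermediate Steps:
f(B, V) = -5/3 - B/3 + V/3 (f(B, V) = -5/3 + (V - B)/3 = -5/3 + (-B/3 + V/3) = -5/3 - B/3 + V/3)
A = -832 (A = -208*4 = -832)
j(w, I) = (-16/3 + w)/(-40 + I) (j(w, I) = (w + (-5/3 - 1/3*5 + (1/3)*(-6)))/(I - 40) = (w + (-5/3 - 5/3 - 2))/(-40 + I) = (w - 16/3)/(-40 + I) = (-16/3 + w)/(-40 + I))
j(-4, y(b, 1))/A = ((-16/3 - 4)/(-40 + 1))/(-832) = (-28/3/(-39))*(-1/832) = -1/39*(-28/3)*(-1/832) = (28/117)*(-1/832) = -7/24336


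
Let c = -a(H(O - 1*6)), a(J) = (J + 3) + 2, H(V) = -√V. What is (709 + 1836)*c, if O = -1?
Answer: -12725 + 2545*I*√7 ≈ -12725.0 + 6733.4*I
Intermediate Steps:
a(J) = 5 + J (a(J) = (3 + J) + 2 = 5 + J)
c = -5 + I*√7 (c = -(5 - √(-1 - 1*6)) = -(5 - √(-1 - 6)) = -(5 - √(-7)) = -(5 - I*√7) = -5 + I*√7 ≈ -5.0 + 2.6458*I)
(709 + 1836)*c = (709 + 1836)*(-5 + I*√7) = 2545*(-5 + I*√7) = -12725 + 2545*I*√7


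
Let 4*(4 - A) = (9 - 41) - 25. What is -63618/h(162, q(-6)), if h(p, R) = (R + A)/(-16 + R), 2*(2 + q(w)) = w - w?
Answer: 4580496/65 ≈ 70469.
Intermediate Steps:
A = 73/4 (A = 4 - ((9 - 41) - 25)/4 = 4 - (-32 - 25)/4 = 4 - ¼*(-57) = 4 + 57/4 = 73/4 ≈ 18.250)
q(w) = -2 (q(w) = -2 + (w - w)/2 = -2 + (½)*0 = -2 + 0 = -2)
h(p, R) = (73/4 + R)/(-16 + R) (h(p, R) = (R + 73/4)/(-16 + R) = (73/4 + R)/(-16 + R))
-63618/h(162, q(-6)) = -63618*(-16 - 2)/(73/4 - 2) = -63618/((65/4)/(-18)) = -63618/((-1/18*65/4)) = -63618/(-65/72) = -63618*(-72/65) = 4580496/65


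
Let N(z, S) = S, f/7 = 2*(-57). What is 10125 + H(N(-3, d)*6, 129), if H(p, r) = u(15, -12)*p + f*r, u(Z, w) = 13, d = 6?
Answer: -92349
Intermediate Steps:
f = -798 (f = 7*(2*(-57)) = 7*(-114) = -798)
H(p, r) = -798*r + 13*p (H(p, r) = 13*p - 798*r = -798*r + 13*p)
10125 + H(N(-3, d)*6, 129) = 10125 + (-798*129 + 13*(6*6)) = 10125 + (-102942 + 13*36) = 10125 + (-102942 + 468) = 10125 - 102474 = -92349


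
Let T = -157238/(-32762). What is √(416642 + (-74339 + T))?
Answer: √91853903079622/16381 ≈ 585.07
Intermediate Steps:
T = 78619/16381 (T = -157238*(-1/32762) = 78619/16381 ≈ 4.7994)
√(416642 + (-74339 + T)) = √(416642 + (-74339 + 78619/16381)) = √(416642 - 1217668540/16381) = √(5607344062/16381) = √91853903079622/16381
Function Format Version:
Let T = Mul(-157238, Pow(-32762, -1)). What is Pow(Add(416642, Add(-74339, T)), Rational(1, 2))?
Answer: Mul(Rational(1, 16381), Pow(91853903079622, Rational(1, 2))) ≈ 585.07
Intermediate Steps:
T = Rational(78619, 16381) (T = Mul(-157238, Rational(-1, 32762)) = Rational(78619, 16381) ≈ 4.7994)
Pow(Add(416642, Add(-74339, T)), Rational(1, 2)) = Pow(Add(416642, Add(-74339, Rational(78619, 16381))), Rational(1, 2)) = Pow(Add(416642, Rational(-1217668540, 16381)), Rational(1, 2)) = Pow(Rational(5607344062, 16381), Rational(1, 2)) = Mul(Rational(1, 16381), Pow(91853903079622, Rational(1, 2)))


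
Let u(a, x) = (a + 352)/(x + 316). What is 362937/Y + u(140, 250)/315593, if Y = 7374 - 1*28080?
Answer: -10804973831909/616437076738 ≈ -17.528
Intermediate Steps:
u(a, x) = (352 + a)/(316 + x)
Y = -20706 (Y = 7374 - 28080 = -20706)
362937/Y + u(140, 250)/315593 = 362937/(-20706) + ((352 + 140)/(316 + 250))/315593 = 362937*(-1/20706) + (492/566)*(1/315593) = -120979/6902 + ((1/566)*492)*(1/315593) = -120979/6902 + (246/283)*(1/315593) = -120979/6902 + 246/89312819 = -10804973831909/616437076738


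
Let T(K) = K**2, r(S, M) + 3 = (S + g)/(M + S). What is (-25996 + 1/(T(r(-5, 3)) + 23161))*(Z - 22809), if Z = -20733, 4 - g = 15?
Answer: 13122323404605/11593 ≈ 1.1319e+9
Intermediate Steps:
g = -11 (g = 4 - 1*15 = 4 - 15 = -11)
r(S, M) = -3 + (-11 + S)/(M + S) (r(S, M) = -3 + (S - 11)/(M + S) = -3 + (-11 + S)/(M + S))
(-25996 + 1/(T(r(-5, 3)) + 23161))*(Z - 22809) = (-25996 + 1/(((-11 - 3*3 - 2*(-5))/(3 - 5))**2 + 23161))*(-20733 - 22809) = (-25996 + 1/(((-11 - 9 + 10)/(-2))**2 + 23161))*(-43542) = (-25996 + 1/((-1/2*(-10))**2 + 23161))*(-43542) = (-25996 + 1/(5**2 + 23161))*(-43542) = (-25996 + 1/(25 + 23161))*(-43542) = (-25996 + 1/23186)*(-43542) = -602743255/23186*(-43542) = 13122323404605/11593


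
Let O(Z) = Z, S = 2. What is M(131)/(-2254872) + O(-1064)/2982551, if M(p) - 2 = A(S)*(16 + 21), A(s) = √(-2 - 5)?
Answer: -1202574455/3362635369236 - 37*I*√7/2254872 ≈ -0.00035763 - 4.3414e-5*I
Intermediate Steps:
A(s) = I*√7 (A(s) = √(-7) = I*√7)
M(p) = 2 + 37*I*√7 (M(p) = 2 + (I*√7)*(16 + 21) = 2 + (I*√7)*37 = 2 + 37*I*√7)
M(131)/(-2254872) + O(-1064)/2982551 = (2 + 37*I*√7)/(-2254872) - 1064/2982551 = (2 + 37*I*√7)*(-1/2254872) - 1064*1/2982551 = (-1/1127436 - 37*I*√7/2254872) - 1064/2982551 = -1202574455/3362635369236 - 37*I*√7/2254872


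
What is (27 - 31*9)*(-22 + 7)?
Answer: 3780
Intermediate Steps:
(27 - 31*9)*(-22 + 7) = (27 - 279)*(-15) = -252*(-15) = 3780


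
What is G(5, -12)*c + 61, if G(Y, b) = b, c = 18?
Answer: -155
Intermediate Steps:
G(5, -12)*c + 61 = -12*18 + 61 = -216 + 61 = -155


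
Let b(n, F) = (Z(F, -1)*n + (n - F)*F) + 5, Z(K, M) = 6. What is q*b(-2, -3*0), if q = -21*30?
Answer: 4410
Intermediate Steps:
b(n, F) = 5 + 6*n + F*(n - F) (b(n, F) = (6*n + (n - F)*F) + 5 = (6*n + F*(n - F)) + 5 = 5 + 6*n + F*(n - F))
q = -630
q*b(-2, -3*0) = -630*(5 - (-3*0)² + 6*(-2) - 3*0*(-2)) = -630*(5 - 1*0² - 12 + 0*(-2)) = -630*(5 - 1*0 - 12 + 0) = -630*(5 + 0 - 12 + 0) = -630*(-7) = 4410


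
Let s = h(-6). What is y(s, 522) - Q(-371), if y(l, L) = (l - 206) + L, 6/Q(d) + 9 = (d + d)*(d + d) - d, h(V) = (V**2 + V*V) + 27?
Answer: 38105714/91821 ≈ 415.00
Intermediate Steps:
h(V) = 27 + 2*V**2 (h(V) = (V**2 + V**2) + 27 = 2*V**2 + 27 = 27 + 2*V**2)
Q(d) = 6/(-9 - d + 4*d**2) (Q(d) = 6/(-9 + ((d + d)*(d + d) - d)) = 6/(-9 + ((2*d)*(2*d) - d)) = 6/(-9 + (4*d**2 - d)) = 6/(-9 + (-d + 4*d**2)) = 6/(-9 - d + 4*d**2))
s = 99 (s = 27 + 2*(-6)**2 = 27 + 2*36 = 27 + 72 = 99)
y(l, L) = -206 + L + l (y(l, L) = (-206 + l) + L = -206 + L + l)
y(s, 522) - Q(-371) = (-206 + 522 + 99) - 6/(-9 - 1*(-371) + 4*(-371)**2) = 415 - 6/(-9 + 371 + 4*137641) = 415 - 6/(-9 + 371 + 550564) = 415 - 6/550926 = 415 - 1*1/91821 = 415 - 1/91821 = 38105714/91821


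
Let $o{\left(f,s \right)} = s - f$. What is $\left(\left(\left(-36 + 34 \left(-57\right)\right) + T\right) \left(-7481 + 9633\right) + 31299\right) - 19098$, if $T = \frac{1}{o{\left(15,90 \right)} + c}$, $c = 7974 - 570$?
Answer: $- \frac{31679897561}{7479} \approx -4.2358 \cdot 10^{6}$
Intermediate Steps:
$c = 7404$ ($c = 7974 - 570 = 7404$)
$T = \frac{1}{7479}$ ($T = \frac{1}{\left(90 - 15\right) + 7404} = \frac{1}{75 + 7404} = \frac{1}{7479} \approx 0.00013371$)
$\left(\left(\left(-36 + 34 \left(-57\right)\right) + T\right) \left(-7481 + 9633\right) + 31299\right) - 19098 = \left(\left(\left(-36 + 34 \left(-57\right)\right) + \frac{1}{7479}\right) \left(-7481 + 9633\right) + 31299\right) - 19098 = \left(\left(\left(-36 - 1938\right) + \frac{1}{7479}\right) 2152 + 31299\right) - 19098 = \left(\left(-1974 + \frac{1}{7479}\right) 2152 + 31299\right) - 19098 = \left(\left(- \frac{14763545}{7479}\right) 2152 + 31299\right) - 19098 = \left(- \frac{31771148840}{7479} + 31299\right) - 19098 = - \frac{31537063619}{7479} - 19098 = - \frac{31679897561}{7479}$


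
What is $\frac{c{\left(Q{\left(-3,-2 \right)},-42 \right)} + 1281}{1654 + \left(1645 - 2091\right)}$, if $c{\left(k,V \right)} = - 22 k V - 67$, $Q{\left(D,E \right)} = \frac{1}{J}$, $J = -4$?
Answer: $\frac{983}{1208} \approx 0.81374$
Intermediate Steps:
$Q{\left(D,E \right)} = - \frac{1}{4}$ ($Q{\left(D,E \right)} = \frac{1}{-4} = - \frac{1}{4}$)
$c{\left(k,V \right)} = -67 - 22 V k$ ($c{\left(k,V \right)} = - 22 V k - 67 = -67 - 22 V k$)
$\frac{c{\left(Q{\left(-3,-2 \right)},-42 \right)} + 1281}{1654 + \left(1645 - 2091\right)} = \frac{\left(-67 - \left(-924\right) \left(- \frac{1}{4}\right)\right) + 1281}{1654 + \left(1645 - 2091\right)} = \frac{\left(-67 - 231\right) + 1281}{1654 - 446} = \frac{-298 + 1281}{1208} = 983 \cdot \frac{1}{1208} = \frac{983}{1208}$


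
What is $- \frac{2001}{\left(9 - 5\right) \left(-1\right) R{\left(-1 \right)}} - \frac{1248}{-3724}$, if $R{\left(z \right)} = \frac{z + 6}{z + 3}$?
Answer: $\frac{1866051}{9310} \approx 200.44$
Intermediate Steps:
$R{\left(z \right)} = \frac{6 + z}{3 + z}$
$- \frac{2001}{\left(9 - 5\right) \left(-1\right) R{\left(-1 \right)}} - \frac{1248}{-3724} = - \frac{2001}{\left(9 - 5\right) \left(-1\right) \frac{6 - 1}{3 - 1}} - \frac{1248}{-3724} = - \frac{2001}{4 \left(-1\right) \frac{1}{2} \cdot 5} - - \frac{312}{931} = - \frac{2001}{\left(-4\right) \frac{1}{2} \cdot 5} + \frac{312}{931} = - \frac{2001}{\left(-4\right) \frac{5}{2}} + \frac{312}{931} = - \frac{2001}{-10} + \frac{312}{931} = \left(-2001\right) \left(- \frac{1}{10}\right) + \frac{312}{931} = \frac{2001}{10} + \frac{312}{931} = \frac{1866051}{9310}$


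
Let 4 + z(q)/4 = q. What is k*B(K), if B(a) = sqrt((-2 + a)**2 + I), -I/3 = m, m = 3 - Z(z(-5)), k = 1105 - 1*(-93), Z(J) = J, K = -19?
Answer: 21564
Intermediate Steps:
z(q) = -16 + 4*q
k = 1198 (k = 1105 + 93 = 1198)
m = 39 (m = 3 - (-16 + 4*(-5)) = 3 - (-16 - 20) = 3 - 1*(-36) = 3 + 36 = 39)
I = -117 (I = -3*39 = -117)
B(a) = sqrt(-117 + (-2 + a)**2) (B(a) = sqrt((-2 + a)**2 - 117) = sqrt(-117 + (-2 + a)**2))
k*B(K) = 1198*sqrt(-117 + (-2 - 19)**2) = 1198*sqrt(-117 + (-21)**2) = 1198*sqrt(-117 + 441) = 1198*sqrt(324) = 1198*18 = 21564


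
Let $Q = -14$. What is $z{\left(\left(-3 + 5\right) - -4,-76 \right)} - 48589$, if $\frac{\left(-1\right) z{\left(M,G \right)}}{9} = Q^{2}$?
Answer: $-50353$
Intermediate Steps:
$z{\left(M,G \right)} = -1764$ ($z{\left(M,G \right)} = - 9 \left(-14\right)^{2} = \left(-9\right) 196 = -1764$)
$z{\left(\left(-3 + 5\right) - -4,-76 \right)} - 48589 = -1764 - 48589 = -50353$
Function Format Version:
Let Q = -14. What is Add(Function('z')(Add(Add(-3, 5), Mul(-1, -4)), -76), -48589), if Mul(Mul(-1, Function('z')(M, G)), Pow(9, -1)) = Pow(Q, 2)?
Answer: -50353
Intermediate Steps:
Function('z')(M, G) = -1764 (Function('z')(M, G) = Mul(-9, Pow(-14, 2)) = Mul(-9, 196) = -1764)
Add(Function('z')(Add(Add(-3, 5), Mul(-1, -4)), -76), -48589) = Add(-1764, -48589) = -50353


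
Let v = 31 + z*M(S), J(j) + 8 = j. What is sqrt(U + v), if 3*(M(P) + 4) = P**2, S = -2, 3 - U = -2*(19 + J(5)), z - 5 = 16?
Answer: sqrt(10) ≈ 3.1623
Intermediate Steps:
z = 21 (z = 5 + 16 = 21)
J(j) = -8 + j
U = 35 (U = 3 - (-2)*(19 + (-8 + 5)) = 3 - (-2)*(19 - 3) = 3 - (-2)*16 = 3 - 1*(-32) = 3 + 32 = 35)
M(P) = -4 + P**2/3
v = -25 (v = 31 + 21*(-4 + (1/3)*(-2)**2) = 31 + 21*(-4 + (1/3)*4) = 31 + 21*(-4 + 4/3) = 31 + 21*(-8/3) = 31 - 56 = -25)
sqrt(U + v) = sqrt(35 - 25) = sqrt(10)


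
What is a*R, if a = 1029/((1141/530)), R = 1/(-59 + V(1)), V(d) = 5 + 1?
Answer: -1470/163 ≈ -9.0184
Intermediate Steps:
V(d) = 6
R = -1/53 (R = 1/(-59 + 6) = 1/(-53) = -1/53 ≈ -0.018868)
a = 77910/163 (a = 1029/((1141*(1/530))) = 1029/(1141/530) = 1029*(530/1141) = 77910/163 ≈ 477.98)
a*R = (77910/163)*(-1/53) = -1470/163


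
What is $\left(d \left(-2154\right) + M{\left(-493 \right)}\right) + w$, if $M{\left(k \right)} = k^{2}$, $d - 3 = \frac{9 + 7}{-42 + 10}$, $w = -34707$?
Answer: $202957$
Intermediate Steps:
$d = \frac{5}{2}$ ($d = 3 + \frac{9 + 7}{-42 + 10} = 3 + \frac{16}{-32} = 3 + 16 \left(- \frac{1}{32}\right) = 3 - \frac{1}{2} = \frac{5}{2} \approx 2.5$)
$\left(d \left(-2154\right) + M{\left(-493 \right)}\right) + w = \left(\frac{5}{2} \left(-2154\right) + \left(-493\right)^{2}\right) - 34707 = \left(-5385 + 243049\right) - 34707 = 237664 - 34707 = 202957$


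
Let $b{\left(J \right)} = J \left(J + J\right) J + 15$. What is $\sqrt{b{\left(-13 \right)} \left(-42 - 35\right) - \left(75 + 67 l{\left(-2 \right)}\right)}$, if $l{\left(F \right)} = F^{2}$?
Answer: $2 \sqrt{84210} \approx 580.38$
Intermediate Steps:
$b{\left(J \right)} = 15 + 2 J^{3}$ ($b{\left(J \right)} = J 2 J J + 15 = 2 J^{2} J + 15 = 2 J^{3} + 15 = 15 + 2 J^{3}$)
$\sqrt{b{\left(-13 \right)} \left(-42 - 35\right) - \left(75 + 67 l{\left(-2 \right)}\right)} = \sqrt{\left(15 + 2 \left(-13\right)^{3}\right) \left(-42 - 35\right) - \left(75 + 67 \left(-2\right)^{2}\right)} = \sqrt{\left(15 + 2 \left(-2197\right)\right) \left(-42 - 35\right) - 343} = \sqrt{\left(15 - 4394\right) \left(-77\right) - 343} = \sqrt{\left(-4379\right) \left(-77\right) - 343} = \sqrt{337183 - 343} = \sqrt{336840} = 2 \sqrt{84210}$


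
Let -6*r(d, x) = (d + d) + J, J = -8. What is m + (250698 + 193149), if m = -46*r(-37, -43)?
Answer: 1329655/3 ≈ 4.4322e+5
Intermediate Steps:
r(d, x) = 4/3 - d/3 (r(d, x) = -((d + d) - 8)/6 = -(2*d - 8)/6 = -(-8 + 2*d)/6 = 4/3 - d/3)
m = -1886/3 (m = -46*(4/3 - ⅓*(-37)) = -46*(4/3 + 37/3) = -46*41/3 = -1886/3 ≈ -628.67)
m + (250698 + 193149) = -1886/3 + (250698 + 193149) = -1886/3 + 443847 = 1329655/3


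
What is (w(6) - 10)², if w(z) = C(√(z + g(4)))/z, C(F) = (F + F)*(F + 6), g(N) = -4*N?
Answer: 1240/9 - 160*I*√10/3 ≈ 137.78 - 168.65*I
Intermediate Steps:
C(F) = 2*F*(6 + F) (C(F) = (2*F)*(6 + F) = 2*F*(6 + F))
w(z) = 2*√(-16 + z)*(6 + √(-16 + z))/z (w(z) = (2*√(z - 4*4)*(6 + √(z - 4*4)))/z = (2*√(z - 16)*(6 + √(z - 16)))/z = (2*√(-16 + z)*(6 + √(-16 + z)))/z = 2*√(-16 + z)*(6 + √(-16 + z))/z)
(w(6) - 10)² = (2*(-16 + 6 + 6*√(-16 + 6))/6 - 10)² = (2*(⅙)*(-16 + 6 + 6*√(-10)) - 10)² = (2*(⅙)*(-16 + 6 + 6*(I*√10)) - 10)² = (2*(⅙)*(-16 + 6 + 6*I*√10) - 10)² = (2*(⅙)*(-10 + 6*I*√10) - 10)² = ((-10/3 + 2*I*√10) - 10)² = (-40/3 + 2*I*√10)²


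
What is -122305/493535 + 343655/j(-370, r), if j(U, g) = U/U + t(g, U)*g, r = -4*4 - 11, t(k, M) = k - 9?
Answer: 4842479076/13720273 ≈ 352.94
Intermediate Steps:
t(k, M) = -9 + k
r = -27 (r = -16 - 11 = -27)
j(U, g) = 1 + g*(-9 + g) (j(U, g) = U/U + (-9 + g)*g = 1 + g*(-9 + g))
-122305/493535 + 343655/j(-370, r) = -122305/493535 + 343655/(1 - 27*(-9 - 27)) = -122305*1/493535 + 343655/(1 - 27*(-36)) = -24461/98707 + 343655/(1 + 972) = -24461/98707 + 343655/973 = 4842479076/13720273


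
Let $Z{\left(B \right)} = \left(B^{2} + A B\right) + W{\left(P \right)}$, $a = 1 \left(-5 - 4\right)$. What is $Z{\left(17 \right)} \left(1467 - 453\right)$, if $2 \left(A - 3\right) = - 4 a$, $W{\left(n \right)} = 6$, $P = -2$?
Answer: $661128$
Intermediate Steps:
$a = -9$ ($a = 1 \left(-9\right) = -9$)
$A = 21$ ($A = 3 + \frac{\left(-4\right) \left(-9\right)}{2} = 3 + \frac{1}{2} \cdot 36 = 3 + 18 = 21$)
$Z{\left(B \right)} = 6 + B^{2} + 21 B$ ($Z{\left(B \right)} = \left(B^{2} + 21 B\right) + 6 = 6 + B^{2} + 21 B$)
$Z{\left(17 \right)} \left(1467 - 453\right) = \left(6 + 17^{2} + 21 \cdot 17\right) \left(1467 - 453\right) = \left(6 + 289 + 357\right) 1014 = 652 \cdot 1014 = 661128$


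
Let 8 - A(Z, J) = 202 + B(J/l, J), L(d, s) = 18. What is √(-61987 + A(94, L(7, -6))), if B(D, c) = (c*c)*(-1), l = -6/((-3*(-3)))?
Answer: 3*I*√6873 ≈ 248.71*I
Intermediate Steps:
l = -⅔ (l = -6/9 = -6*⅑ = -⅔ ≈ -0.66667)
B(D, c) = -c² (B(D, c) = c²*(-1) = -c²)
A(Z, J) = -194 + J² (A(Z, J) = 8 - (202 - J²) = 8 + (-202 + J²) = -194 + J²)
√(-61987 + A(94, L(7, -6))) = √(-61987 + (-194 + 18²)) = √(-61987 + (-194 + 324)) = √(-61987 + 130) = √(-61857) = 3*I*√6873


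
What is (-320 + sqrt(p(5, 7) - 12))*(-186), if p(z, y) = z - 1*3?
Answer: 59520 - 186*I*sqrt(10) ≈ 59520.0 - 588.18*I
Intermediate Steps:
p(z, y) = -3 + z (p(z, y) = z - 3 = -3 + z)
(-320 + sqrt(p(5, 7) - 12))*(-186) = (-320 + sqrt((-3 + 5) - 12))*(-186) = (-320 + sqrt(2 - 12))*(-186) = (-320 + sqrt(-10))*(-186) = (-320 + I*sqrt(10))*(-186) = 59520 - 186*I*sqrt(10)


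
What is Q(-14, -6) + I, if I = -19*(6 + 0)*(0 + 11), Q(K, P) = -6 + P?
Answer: -1266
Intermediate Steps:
I = -1254 (I = -114*11 = -19*66 = -1254)
Q(-14, -6) + I = (-6 - 6) - 1254 = -12 - 1254 = -1266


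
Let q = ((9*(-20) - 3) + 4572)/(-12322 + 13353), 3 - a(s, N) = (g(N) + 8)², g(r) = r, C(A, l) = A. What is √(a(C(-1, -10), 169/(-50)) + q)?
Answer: I*√37435806921/51550 ≈ 3.7533*I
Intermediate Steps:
a(s, N) = 3 - (8 + N)² (a(s, N) = 3 - (N + 8)² = 3 - (8 + N)²)
q = 4389/1031 (q = ((-180 - 3) + 4572)/1031 = (-183 + 4572)*(1/1031) = 4389*(1/1031) = 4389/1031 ≈ 4.2570)
√(a(C(-1, -10), 169/(-50)) + q) = √((3 - (8 + 169/(-50))²) + 4389/1031) = √((3 - (8 + 169*(-1/50))²) + 4389/1031) = √((3 - (8 - 169/50)²) + 4389/1031) = √((3 - (231/50)²) + 4389/1031) = √((3 - 1*53361/2500) + 4389/1031) = √((3 - 53361/2500) + 4389/1031) = √(-45861/2500 + 4389/1031) = √(-36310191/2577500) = I*√37435806921/51550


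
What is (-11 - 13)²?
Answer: 576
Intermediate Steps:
(-11 - 13)² = (-24)² = 576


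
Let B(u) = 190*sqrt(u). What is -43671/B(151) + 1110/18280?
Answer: 111/1828 - 43671*sqrt(151)/28690 ≈ -18.644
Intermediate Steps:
-43671/B(151) + 1110/18280 = -43671*sqrt(151)/28690 + 1110/18280 = -43671*sqrt(151)/28690 + 1110*(1/18280) = -43671*sqrt(151)/28690 + 111/1828 = 111/1828 - 43671*sqrt(151)/28690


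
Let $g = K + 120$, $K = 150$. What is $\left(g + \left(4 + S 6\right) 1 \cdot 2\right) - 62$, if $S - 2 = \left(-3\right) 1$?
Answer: $204$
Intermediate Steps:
$S = -1$ ($S = 2 - 3 = -1$)
$g = 270$ ($g = 150 + 120 = 270$)
$\left(g + \left(4 + S 6\right) 1 \cdot 2\right) - 62 = \left(270 + \left(4 - 6\right) 1 \cdot 2\right) - 62 = \left(270 + \left(-2\right) 1 \cdot 2\right) - 62 = \left(270 - 4\right) - 62 = 266 - 62 = 204$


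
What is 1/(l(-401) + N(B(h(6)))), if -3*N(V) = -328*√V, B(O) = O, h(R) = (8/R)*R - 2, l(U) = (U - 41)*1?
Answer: -663/185462 - 82*√6/92731 ≈ -0.0057409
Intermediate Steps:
l(U) = -41 + U (l(U) = (-41 + U)*1 = -41 + U)
h(R) = 6 (h(R) = 8 - 2 = 6)
N(V) = 328*√V/3 (N(V) = -(-328)*√V/3 = 328*√V/3)
1/(l(-401) + N(B(h(6)))) = 1/((-41 - 401) + 328*√6/3) = 1/(-442 + 328*√6/3)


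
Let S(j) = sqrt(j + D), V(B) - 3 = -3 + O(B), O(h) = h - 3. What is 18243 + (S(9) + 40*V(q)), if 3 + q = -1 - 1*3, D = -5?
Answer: 17845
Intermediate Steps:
O(h) = -3 + h
q = -7 (q = -3 + (-1 - 1*3) = -3 + (-1 - 3) = -3 - 4 = -7)
V(B) = -3 + B (V(B) = 3 + (-3 + (-3 + B)) = 3 + (-6 + B) = -3 + B)
S(j) = sqrt(-5 + j) (S(j) = sqrt(j - 5) = sqrt(-5 + j))
18243 + (S(9) + 40*V(q)) = 18243 + (sqrt(-5 + 9) + 40*(-3 - 7)) = 18243 + (sqrt(4) + 40*(-10)) = 18243 + (2 - 400) = 18243 - 398 = 17845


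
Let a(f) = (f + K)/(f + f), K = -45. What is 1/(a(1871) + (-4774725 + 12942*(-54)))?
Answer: -1871/10241091590 ≈ -1.8270e-7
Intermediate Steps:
a(f) = (-45 + f)/(2*f) (a(f) = (f - 45)/(f + f) = (-45 + f)/((2*f)) = (-45 + f)*(1/(2*f)) = (-45 + f)/(2*f))
1/(a(1871) + (-4774725 + 12942*(-54))) = 1/((1/2)*(-45 + 1871)/1871 + (-4774725 + 12942*(-54))) = 1/((1/2)*(1/1871)*1826 + (-4774725 - 698868)) = 1/(913/1871 - 5473593) = 1/(-10241091590/1871) = -1871/10241091590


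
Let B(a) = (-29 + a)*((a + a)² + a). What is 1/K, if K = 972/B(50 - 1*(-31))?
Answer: 4225/3 ≈ 1408.3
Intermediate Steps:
B(a) = (-29 + a)*(a + 4*a²) (B(a) = (-29 + a)*((2*a)² + a) = (-29 + a)*(4*a² + a) = (-29 + a)*(a + 4*a²))
K = 3/4225 (K = 972/(((50 - 1*(-31))*(-29 - 115*(50 - 1*(-31)) + 4*(50 - 1*(-31))²))) = 972/(((50 + 31)*(-29 - 115*(50 + 31) + 4*(50 + 31)²))) = 972/((81*(-29 - 115*81 + 4*81²))) = 972/((81*(-29 - 9315 + 4*6561))) = 972/((81*(-29 - 9315 + 26244))) = 972/((81*16900)) = 972/1368900 = 972*(1/1368900) = 3/4225 ≈ 0.00071006)
1/K = 1/(3/4225) = 4225/3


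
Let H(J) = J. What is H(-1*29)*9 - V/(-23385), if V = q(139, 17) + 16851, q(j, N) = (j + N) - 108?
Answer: -2028862/7795 ≈ -260.28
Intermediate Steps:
q(j, N) = -108 + N + j (q(j, N) = (N + j) - 108 = -108 + N + j)
V = 16899 (V = (-108 + 17 + 139) + 16851 = 48 + 16851 = 16899)
H(-1*29)*9 - V/(-23385) = -1*29*9 - 16899/(-23385) = -29*9 - 16899*(-1)/23385 = -261 - 1*(-5633/7795) = -261 + 5633/7795 = -2028862/7795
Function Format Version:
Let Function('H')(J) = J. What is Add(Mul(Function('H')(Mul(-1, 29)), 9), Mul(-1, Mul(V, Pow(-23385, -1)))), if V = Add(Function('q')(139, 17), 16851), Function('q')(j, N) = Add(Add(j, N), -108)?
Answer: Rational(-2028862, 7795) ≈ -260.28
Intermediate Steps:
Function('q')(j, N) = Add(-108, N, j) (Function('q')(j, N) = Add(Add(N, j), -108) = Add(-108, N, j))
V = 16899 (V = Add(Add(-108, 17, 139), 16851) = Add(48, 16851) = 16899)
Add(Mul(Function('H')(Mul(-1, 29)), 9), Mul(-1, Mul(V, Pow(-23385, -1)))) = Add(Mul(Mul(-1, 29), 9), Mul(-1, Mul(16899, Pow(-23385, -1)))) = Add(Mul(-29, 9), Mul(-1, Mul(16899, Rational(-1, 23385)))) = Add(-261, Mul(-1, Rational(-5633, 7795))) = Add(-261, Rational(5633, 7795)) = Rational(-2028862, 7795)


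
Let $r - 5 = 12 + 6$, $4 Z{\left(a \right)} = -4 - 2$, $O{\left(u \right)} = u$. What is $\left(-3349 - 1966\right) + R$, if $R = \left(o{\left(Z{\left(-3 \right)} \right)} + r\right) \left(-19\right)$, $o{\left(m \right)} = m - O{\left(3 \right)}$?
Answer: $- \frac{11333}{2} \approx -5666.5$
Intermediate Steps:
$Z{\left(a \right)} = - \frac{3}{2}$ ($Z{\left(a \right)} = \frac{-4 - 2}{4} = \frac{1}{4} \left(-6\right) = - \frac{3}{2}$)
$o{\left(m \right)} = -3 + m$ ($o{\left(m \right)} = m - 3 = -3 + m$)
$r = 23$ ($r = 5 + \left(12 + 6\right) = 5 + 18 = 23$)
$R = - \frac{703}{2}$ ($R = \left(\left(-3 - \frac{3}{2}\right) + 23\right) \left(-19\right) = \left(- \frac{9}{2} + 23\right) \left(-19\right) = \frac{37}{2} \left(-19\right) = - \frac{703}{2} \approx -351.5$)
$\left(-3349 - 1966\right) + R = \left(-3349 - 1966\right) - \frac{703}{2} = -5315 - \frac{703}{2} = - \frac{11333}{2}$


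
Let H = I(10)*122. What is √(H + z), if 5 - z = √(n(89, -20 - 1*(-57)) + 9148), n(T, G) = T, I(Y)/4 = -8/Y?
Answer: √(-9635 - 25*√9237)/5 ≈ 21.943*I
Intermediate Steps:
I(Y) = -32/Y (I(Y) = 4*(-8/Y) = -32/Y)
z = 5 - √9237 (z = 5 - √(89 + 9148) = 5 - √9237 ≈ -91.109)
H = -1952/5 (H = -32/10*122 = -32*⅒*122 = -16/5*122 = -1952/5 ≈ -390.40)
√(H + z) = √(-1952/5 + (5 - √9237)) = √(-1927/5 - √9237)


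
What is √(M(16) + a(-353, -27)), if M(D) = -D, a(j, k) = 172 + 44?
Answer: 10*√2 ≈ 14.142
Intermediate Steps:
a(j, k) = 216
√(M(16) + a(-353, -27)) = √(-1*16 + 216) = √(-16 + 216) = √200 = 10*√2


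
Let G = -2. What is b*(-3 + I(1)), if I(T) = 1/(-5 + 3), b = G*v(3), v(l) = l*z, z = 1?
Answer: 21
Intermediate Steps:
v(l) = l (v(l) = l*1 = l)
b = -6 (b = -2*3 = -6)
I(T) = -½ (I(T) = 1/(-2) = -½)
b*(-3 + I(1)) = -6*(-3 - ½) = -6*(-7/2) = 21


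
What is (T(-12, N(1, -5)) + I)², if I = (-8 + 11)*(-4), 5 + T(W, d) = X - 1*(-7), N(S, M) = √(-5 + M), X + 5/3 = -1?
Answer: 1444/9 ≈ 160.44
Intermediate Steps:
X = -8/3 (X = -5/3 - 1 = -8/3 ≈ -2.6667)
T(W, d) = -⅔ (T(W, d) = -5 + (-8/3 - 1*(-7)) = -5 + (-8/3 + 7) = -5 + 13/3 = -⅔)
I = -12 (I = 3*(-4) = -12)
(T(-12, N(1, -5)) + I)² = (-⅔ - 12)² = (-38/3)² = 1444/9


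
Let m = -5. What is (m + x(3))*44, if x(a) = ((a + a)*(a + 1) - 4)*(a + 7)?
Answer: 8580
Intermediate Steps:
x(a) = (-4 + 2*a*(1 + a))*(7 + a) (x(a) = ((2*a)*(1 + a) - 4)*(7 + a) = (2*a*(1 + a) - 4)*(7 + a) = (-4 + 2*a*(1 + a))*(7 + a))
(m + x(3))*44 = (-5 + (-28 + 2*3³ + 10*3 + 16*3²))*44 = (-5 + (-28 + 2*27 + 30 + 16*9))*44 = (-5 + (-28 + 54 + 30 + 144))*44 = (-5 + 200)*44 = 195*44 = 8580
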